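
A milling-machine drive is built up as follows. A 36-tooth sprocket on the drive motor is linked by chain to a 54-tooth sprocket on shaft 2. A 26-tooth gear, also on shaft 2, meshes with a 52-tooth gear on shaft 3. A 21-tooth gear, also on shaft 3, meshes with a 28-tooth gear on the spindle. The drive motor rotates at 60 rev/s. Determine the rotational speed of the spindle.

the drive motor → shaft 2 (chain, 54/36): 60 ÷ 1.5 = 40 rev/s
shaft 2 → shaft 3 (gear mesh, 52/26): 40 ÷ 2 = 20 rev/s
shaft 3 → the spindle (gear mesh, 28/21): 20 ÷ 1.3333 = 15 rev/s

15 rev/s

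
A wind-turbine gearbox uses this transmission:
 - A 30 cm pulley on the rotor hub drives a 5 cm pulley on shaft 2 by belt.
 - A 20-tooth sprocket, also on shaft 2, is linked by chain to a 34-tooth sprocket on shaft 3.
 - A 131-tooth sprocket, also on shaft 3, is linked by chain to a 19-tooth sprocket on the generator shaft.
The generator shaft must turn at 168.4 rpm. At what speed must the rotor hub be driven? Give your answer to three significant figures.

6.92 rpm

Overall ratio R = 0.16667 × 1.7 × 0.14504 = 0.041094.
Required input speed = output speed × R = 168.4 × 0.041094 = 6.9203 rpm.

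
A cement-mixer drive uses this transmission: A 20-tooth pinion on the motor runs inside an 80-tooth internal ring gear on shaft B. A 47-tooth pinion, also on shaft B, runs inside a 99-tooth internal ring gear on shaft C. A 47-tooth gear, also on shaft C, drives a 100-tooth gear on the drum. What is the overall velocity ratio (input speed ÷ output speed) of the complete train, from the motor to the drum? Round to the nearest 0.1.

17.9

Each stage contributes driven/driver: internal gear 80/20 = 4, internal gear 99/47 = 2.1064, gear mesh 100/47 = 2.1277.
Overall: 4 × 2.1064 × 2.1277 = 17.927.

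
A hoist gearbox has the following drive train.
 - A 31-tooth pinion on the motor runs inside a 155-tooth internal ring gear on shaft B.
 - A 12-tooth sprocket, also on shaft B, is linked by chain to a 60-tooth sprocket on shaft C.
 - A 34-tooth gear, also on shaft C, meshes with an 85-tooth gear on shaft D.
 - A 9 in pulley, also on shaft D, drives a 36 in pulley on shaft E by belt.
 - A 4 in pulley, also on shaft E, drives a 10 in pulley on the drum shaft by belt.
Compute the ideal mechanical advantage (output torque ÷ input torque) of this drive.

Each stage contributes driven/driver: internal gear 155/31 = 5, chain 60/12 = 5, gear mesh 85/34 = 2.5, belt 36/9 = 4, belt 10/4 = 2.5.
Overall: 5 × 5 × 2.5 × 4 × 2.5 = 625.

625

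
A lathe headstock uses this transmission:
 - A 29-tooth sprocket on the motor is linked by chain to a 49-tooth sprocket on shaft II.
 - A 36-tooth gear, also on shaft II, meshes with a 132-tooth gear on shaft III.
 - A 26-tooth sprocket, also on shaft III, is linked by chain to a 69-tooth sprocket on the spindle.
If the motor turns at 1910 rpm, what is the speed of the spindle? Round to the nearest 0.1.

Chain: ratio = 49/29 = 1.6897, so shaft II turns at 1910 / 1.6897 = 1130.4 rpm.
Gear mesh: ratio = 132/36 = 3.6667, so shaft III turns at 1130.4 / 3.6667 = 308.29 rpm.
Chain: ratio = 69/26 = 2.6538, so the spindle turns at 308.29 / 2.6538 = 116.17 rpm.

116.2 rpm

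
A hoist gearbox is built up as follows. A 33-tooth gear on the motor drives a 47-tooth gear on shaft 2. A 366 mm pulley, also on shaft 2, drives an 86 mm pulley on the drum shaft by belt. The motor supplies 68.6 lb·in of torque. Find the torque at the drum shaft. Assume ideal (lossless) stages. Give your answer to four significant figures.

Gear mesh: ratio = 47/33 = 1.4242; torque at shaft 2 = 68.6 × 1.4242 = 97.703 lb·in.
Belt: ratio = 86/366 = 0.23497; torque at the drum shaft = 97.703 × 0.23497 = 22.958 lb·in.

22.96 lb·in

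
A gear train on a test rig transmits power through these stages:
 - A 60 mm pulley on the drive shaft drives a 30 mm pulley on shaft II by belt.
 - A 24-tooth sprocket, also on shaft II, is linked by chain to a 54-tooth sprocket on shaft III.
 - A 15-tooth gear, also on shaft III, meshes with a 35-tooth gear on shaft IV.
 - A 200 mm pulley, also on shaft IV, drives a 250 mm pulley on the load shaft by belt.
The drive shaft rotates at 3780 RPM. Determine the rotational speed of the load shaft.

Belt: ratio = 30/60 = 0.5, so shaft II turns at 3780 / 0.5 = 7560 RPM.
Chain: ratio = 54/24 = 2.25, so shaft III turns at 7560 / 2.25 = 3360 RPM.
Gear mesh: ratio = 35/15 = 2.3333, so shaft IV turns at 3360 / 2.3333 = 1440 RPM.
Belt: ratio = 250/200 = 1.25, so the load shaft turns at 1440 / 1.25 = 1152 RPM.

1152 RPM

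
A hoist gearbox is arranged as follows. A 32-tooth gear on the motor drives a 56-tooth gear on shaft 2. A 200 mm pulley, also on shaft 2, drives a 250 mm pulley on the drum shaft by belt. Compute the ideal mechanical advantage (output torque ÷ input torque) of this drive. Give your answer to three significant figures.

Each stage contributes driven/driver: gear mesh 56/32 = 1.75, belt 250/200 = 1.25.
Overall: 1.75 × 1.25 = 2.1875.

2.19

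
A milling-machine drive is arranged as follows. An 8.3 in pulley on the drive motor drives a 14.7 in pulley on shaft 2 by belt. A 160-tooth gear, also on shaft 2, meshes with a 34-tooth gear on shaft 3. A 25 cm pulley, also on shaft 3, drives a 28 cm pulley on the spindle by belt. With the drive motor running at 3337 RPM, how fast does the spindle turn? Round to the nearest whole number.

belt 14.7/8.3 = 1.7711 → 3337/1.7711 = 1884.2 RPM
gear mesh 34/160 = 0.2125 → 1884.2/0.2125 = 8866.6 RPM
belt 28/25 = 1.12 → 8866.6/1.12 = 7916.6 RPM

7917 RPM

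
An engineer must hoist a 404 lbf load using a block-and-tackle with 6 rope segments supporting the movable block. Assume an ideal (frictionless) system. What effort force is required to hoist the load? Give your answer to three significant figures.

67.3 lbf

Block-and-tackle MA = number of supporting rope parts = 6.
Effort = load / MA = 404 / 6 = 67.333 lbf.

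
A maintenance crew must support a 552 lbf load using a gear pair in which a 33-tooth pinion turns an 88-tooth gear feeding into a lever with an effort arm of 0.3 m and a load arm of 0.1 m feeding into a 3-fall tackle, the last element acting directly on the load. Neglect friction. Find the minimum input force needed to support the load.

Gear pair MA = 88/33 = 2.6667.
Lever MA = effort arm / load arm = 0.3/0.1 = 3.
Block-and-tackle MA = number of supporting rope parts = 3.
Combined ideal MA = 2.6667 × 3 × 3 = 24.
Effort = load / MA = 552 / 24 = 23 lbf.

23 lbf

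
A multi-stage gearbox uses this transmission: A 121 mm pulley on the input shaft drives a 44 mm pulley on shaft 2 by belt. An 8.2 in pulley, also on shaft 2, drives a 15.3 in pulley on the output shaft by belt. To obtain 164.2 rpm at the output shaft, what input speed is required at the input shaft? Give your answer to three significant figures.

Overall ratio R = 0.36364 × 1.8659 = 0.67849.
Required input speed = output speed × R = 164.2 × 0.67849 = 111.41 rpm.

111 rpm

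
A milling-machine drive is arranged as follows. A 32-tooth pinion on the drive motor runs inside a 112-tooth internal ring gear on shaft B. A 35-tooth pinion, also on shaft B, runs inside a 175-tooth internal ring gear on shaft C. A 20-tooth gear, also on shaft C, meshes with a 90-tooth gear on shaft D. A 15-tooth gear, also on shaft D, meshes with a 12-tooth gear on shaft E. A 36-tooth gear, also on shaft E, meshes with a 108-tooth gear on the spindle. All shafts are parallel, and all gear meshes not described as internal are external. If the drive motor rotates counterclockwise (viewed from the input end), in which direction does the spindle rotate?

the drive motor → shaft B: internal mesh, same direction → CCW.
shaft B → shaft C: internal mesh, same direction → CCW.
shaft C → shaft D: external mesh, 1 reversal → CW.
shaft D → shaft E: external mesh, 1 reversal → CCW.
shaft E → the spindle: external mesh, 1 reversal → CW.
3 reversals in total — an odd number — so the spindle turns opposite to the drive motor.

clockwise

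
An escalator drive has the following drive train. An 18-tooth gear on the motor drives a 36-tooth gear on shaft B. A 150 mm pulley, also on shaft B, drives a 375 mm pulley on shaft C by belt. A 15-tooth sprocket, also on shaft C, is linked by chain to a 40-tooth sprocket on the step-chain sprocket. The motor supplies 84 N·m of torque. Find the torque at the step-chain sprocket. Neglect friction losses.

1120 N·m

gear mesh 36/18 = 2 → τ = 84·2 = 168 N·m
belt 375/150 = 2.5 → τ = 168·2.5 = 420 N·m
chain 40/15 = 2.6667 → τ = 420·2.6667 = 1120 N·m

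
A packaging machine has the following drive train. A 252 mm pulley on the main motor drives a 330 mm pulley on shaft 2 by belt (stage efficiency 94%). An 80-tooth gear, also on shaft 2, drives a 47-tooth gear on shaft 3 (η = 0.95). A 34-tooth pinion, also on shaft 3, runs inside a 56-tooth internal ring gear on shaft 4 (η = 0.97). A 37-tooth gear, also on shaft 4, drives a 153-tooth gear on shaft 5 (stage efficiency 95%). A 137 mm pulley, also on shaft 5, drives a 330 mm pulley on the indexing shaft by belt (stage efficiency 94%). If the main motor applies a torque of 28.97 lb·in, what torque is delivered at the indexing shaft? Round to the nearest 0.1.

282.8 lb·in

belt 330/252 = 1.3095 → τ = 28.97·1.3095·0.94 = 35.661 lb·in
gear mesh 47/80 = 0.5875 → τ = 35.661·0.5875·0.95 = 19.903 lb·in
internal gear 56/34 = 1.6471 → τ = 19.903·1.6471·0.97 = 31.798 lb·in
gear mesh 153/37 = 4.1351 → τ = 31.798·4.1351·0.95 = 124.92 lb·in
belt 330/137 = 2.4088 → τ = 124.92·2.4088·0.94 = 282.84 lb·in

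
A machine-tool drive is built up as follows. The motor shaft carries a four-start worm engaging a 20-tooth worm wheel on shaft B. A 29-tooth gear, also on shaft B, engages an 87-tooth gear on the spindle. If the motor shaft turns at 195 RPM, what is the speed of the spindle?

the motor shaft → shaft B (worm, 20/4): 195 ÷ 5 = 39 RPM
shaft B → the spindle (gear mesh, 87/29): 39 ÷ 3 = 13 RPM

13 RPM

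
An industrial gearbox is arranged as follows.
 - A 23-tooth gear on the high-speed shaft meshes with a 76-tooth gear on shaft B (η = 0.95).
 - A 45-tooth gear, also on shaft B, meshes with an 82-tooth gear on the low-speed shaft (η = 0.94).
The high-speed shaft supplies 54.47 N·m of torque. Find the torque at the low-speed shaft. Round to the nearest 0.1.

After the gear mesh (76/23): 54.47 × 3.3043 × 0.95 = 170.99 N·m
After the gear mesh (82/45): 170.99 × 1.8222 × 0.94 = 292.88 N·m

292.9 N·m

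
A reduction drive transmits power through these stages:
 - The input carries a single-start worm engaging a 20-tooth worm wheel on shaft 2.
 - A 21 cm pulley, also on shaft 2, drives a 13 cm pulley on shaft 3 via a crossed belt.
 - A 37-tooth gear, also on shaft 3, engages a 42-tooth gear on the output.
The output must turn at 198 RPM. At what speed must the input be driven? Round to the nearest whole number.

Overall ratio R = 20 × 0.61905 × 1.1351 = 14.054.
Required input speed = output speed × R = 198 × 14.054 = 2782.7 RPM.

2783 RPM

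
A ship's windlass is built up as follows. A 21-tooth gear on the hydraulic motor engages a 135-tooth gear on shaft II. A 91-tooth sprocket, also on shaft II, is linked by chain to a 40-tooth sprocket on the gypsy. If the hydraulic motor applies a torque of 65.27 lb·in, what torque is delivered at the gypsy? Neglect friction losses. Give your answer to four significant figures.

184.4 lb·in

Gear mesh: ratio = 135/21 = 6.4286; torque at shaft II = 65.27 × 6.4286 = 419.59 lb·in.
Chain: ratio = 40/91 = 0.43956; torque at the gypsy = 419.59 × 0.43956 = 184.44 lb·in.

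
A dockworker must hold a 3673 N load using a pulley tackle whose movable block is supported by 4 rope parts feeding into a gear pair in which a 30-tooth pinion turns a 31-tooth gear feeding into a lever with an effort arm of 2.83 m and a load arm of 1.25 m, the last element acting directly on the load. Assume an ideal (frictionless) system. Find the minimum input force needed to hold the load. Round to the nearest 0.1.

392.5 N

Block-and-tackle MA = number of supporting rope parts = 4.
Gear pair MA = 31/30 = 1.0333.
Lever MA = effort arm / load arm = 2.83/1.25 = 2.264.
Combined ideal MA = 4 × 1.0333 × 2.264 = 9.3579.
Effort = load / MA = 3673 / 9.3579 = 392.5 N.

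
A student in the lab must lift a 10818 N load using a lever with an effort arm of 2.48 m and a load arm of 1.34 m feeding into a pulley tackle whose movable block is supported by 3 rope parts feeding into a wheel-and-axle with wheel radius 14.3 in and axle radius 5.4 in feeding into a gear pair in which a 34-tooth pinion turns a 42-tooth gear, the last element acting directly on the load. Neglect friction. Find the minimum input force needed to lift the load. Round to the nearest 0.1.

595.6 N

Lever MA = effort arm / load arm = 2.48/1.34 = 1.8507.
Block-and-tackle MA = number of supporting rope parts = 3.
Wheel-and-axle MA = R/r = 14.3/5.4 = 2.6481.
Gear pair MA = 42/34 = 1.2353.
Combined ideal MA = 1.8507 × 3 × 2.6481 × 1.2353 = 18.163.
Effort = load / MA = 10818 / 18.163 = 595.62 N.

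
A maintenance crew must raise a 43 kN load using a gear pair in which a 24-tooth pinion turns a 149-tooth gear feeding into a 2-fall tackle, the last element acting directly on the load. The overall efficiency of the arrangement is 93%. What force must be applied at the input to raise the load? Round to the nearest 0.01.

Gear pair MA = 149/24 = 6.2083.
Block-and-tackle MA = number of supporting rope parts = 2.
Combined ideal MA = 6.2083 × 2 = 12.417.
Actual MA = 12.417 × 0.93 = 11.547.
Effort = load / actual MA = 43 / 11.547 = 3.7237 kN.

3.72 kN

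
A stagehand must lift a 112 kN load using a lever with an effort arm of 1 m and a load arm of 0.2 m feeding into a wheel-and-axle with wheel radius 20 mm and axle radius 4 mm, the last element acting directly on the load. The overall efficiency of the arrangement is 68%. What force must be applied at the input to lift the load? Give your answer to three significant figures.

6.59 kN

Lever MA = effort arm / load arm = 1/0.2 = 5.
Wheel-and-axle MA = R/r = 20/4 = 5.
Combined ideal MA = 5 × 5 = 25.
Actual MA = 25 × 0.68 = 17.
Effort = load / actual MA = 112 / 17 = 6.5882 kN.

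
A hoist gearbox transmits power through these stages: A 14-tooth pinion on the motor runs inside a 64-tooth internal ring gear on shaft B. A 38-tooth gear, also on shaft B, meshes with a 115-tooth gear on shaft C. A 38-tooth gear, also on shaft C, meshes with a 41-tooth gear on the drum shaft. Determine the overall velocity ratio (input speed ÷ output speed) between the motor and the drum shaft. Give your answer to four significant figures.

Each stage contributes driven/driver: internal gear 64/14 = 4.5714, gear mesh 115/38 = 3.0263, gear mesh 41/38 = 1.0789.
Overall: 4.5714 × 3.0263 × 1.0789 = 14.927.

14.93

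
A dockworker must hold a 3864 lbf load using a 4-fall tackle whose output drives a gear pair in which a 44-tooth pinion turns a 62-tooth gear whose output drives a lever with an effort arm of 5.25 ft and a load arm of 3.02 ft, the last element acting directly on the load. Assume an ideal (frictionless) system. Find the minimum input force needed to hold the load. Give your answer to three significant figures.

Block-and-tackle MA = number of supporting rope parts = 4.
Gear pair MA = 62/44 = 1.4091.
Lever MA = effort arm / load arm = 5.25/3.02 = 1.7384.
Combined ideal MA = 4 × 1.4091 × 1.7384 = 9.7983.
Effort = load / MA = 3864 / 9.7983 = 394.35 lbf.

394 lbf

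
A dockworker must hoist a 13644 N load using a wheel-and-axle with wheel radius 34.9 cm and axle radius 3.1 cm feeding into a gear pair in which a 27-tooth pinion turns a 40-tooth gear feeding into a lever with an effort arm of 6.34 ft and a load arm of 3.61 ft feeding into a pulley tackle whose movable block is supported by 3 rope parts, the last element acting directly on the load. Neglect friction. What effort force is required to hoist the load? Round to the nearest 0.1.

Wheel-and-axle MA = R/r = 34.9/3.1 = 11.258.
Gear pair MA = 40/27 = 1.4815.
Lever MA = effort arm / load arm = 6.34/3.61 = 1.7562.
Block-and-tackle MA = number of supporting rope parts = 3.
Combined ideal MA = 11.258 × 1.4815 × 1.7562 × 3 = 87.875.
Effort = load / MA = 13644 / 87.875 = 155.27 N.

155.3 N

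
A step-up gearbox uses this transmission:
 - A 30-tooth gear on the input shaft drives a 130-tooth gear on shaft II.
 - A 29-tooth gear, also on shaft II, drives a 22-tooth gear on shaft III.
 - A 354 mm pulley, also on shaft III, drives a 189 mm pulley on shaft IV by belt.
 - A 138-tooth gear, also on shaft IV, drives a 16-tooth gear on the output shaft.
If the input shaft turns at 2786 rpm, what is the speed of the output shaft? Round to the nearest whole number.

13691 rpm

gear mesh 130/30 = 4.3333 → 2786/4.3333 = 642.92 rpm
gear mesh 22/29 = 0.75862 → 642.92/0.75862 = 847.49 rpm
belt 189/354 = 0.5339 → 847.49/0.5339 = 1587.4 rpm
gear mesh 16/138 = 0.11594 → 1587.4/0.11594 = 13691 rpm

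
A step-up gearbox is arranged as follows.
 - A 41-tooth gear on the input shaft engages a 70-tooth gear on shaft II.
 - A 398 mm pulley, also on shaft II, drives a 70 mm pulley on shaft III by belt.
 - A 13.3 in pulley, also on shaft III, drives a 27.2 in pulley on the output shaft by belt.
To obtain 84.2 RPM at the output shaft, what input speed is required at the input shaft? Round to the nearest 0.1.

51.7 RPM

Overall ratio R = 1.7073 × 0.17588 × 2.0451 = 0.61411.
Required input speed = output speed × R = 84.2 × 0.61411 = 51.708 RPM.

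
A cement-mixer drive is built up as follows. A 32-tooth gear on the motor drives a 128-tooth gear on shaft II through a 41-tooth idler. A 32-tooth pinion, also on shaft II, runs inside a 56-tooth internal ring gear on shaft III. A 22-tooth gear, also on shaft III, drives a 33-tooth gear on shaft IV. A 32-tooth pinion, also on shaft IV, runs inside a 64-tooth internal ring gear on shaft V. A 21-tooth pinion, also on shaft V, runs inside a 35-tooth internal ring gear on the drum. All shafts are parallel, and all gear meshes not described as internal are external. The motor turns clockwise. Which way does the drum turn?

the motor → shaft II: driver → idler → driven is 2 external meshes, 2 reversals → CW.
shaft II → shaft III: internal mesh, same direction → CW.
shaft III → shaft IV: external mesh, 1 reversal → CCW.
shaft IV → shaft V: internal mesh, same direction → CCW.
shaft V → the drum: internal mesh, same direction → CCW.
3 reversals in total — an odd number — so the drum turns opposite to the motor.

counterclockwise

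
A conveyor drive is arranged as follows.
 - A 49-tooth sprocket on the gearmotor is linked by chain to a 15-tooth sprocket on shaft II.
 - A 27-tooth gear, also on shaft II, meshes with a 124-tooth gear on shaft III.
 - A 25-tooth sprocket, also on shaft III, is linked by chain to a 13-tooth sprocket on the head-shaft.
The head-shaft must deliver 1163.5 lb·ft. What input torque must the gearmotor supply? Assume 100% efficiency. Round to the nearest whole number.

Overall ratio R = 0.30612 × 4.5926 × 0.52 = 0.73107.
Input torque = output torque / R = 1163.5 / 0.73107 = 1591.5 lb·ft.

1592 lb·ft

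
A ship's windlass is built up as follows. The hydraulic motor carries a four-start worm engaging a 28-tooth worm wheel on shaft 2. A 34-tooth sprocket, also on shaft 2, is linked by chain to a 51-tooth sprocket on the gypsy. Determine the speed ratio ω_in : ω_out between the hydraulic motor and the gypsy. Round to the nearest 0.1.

Each stage contributes driven/driver: worm 28/4 = 7, chain 51/34 = 1.5.
Overall: 7 × 1.5 = 10.5.

10.5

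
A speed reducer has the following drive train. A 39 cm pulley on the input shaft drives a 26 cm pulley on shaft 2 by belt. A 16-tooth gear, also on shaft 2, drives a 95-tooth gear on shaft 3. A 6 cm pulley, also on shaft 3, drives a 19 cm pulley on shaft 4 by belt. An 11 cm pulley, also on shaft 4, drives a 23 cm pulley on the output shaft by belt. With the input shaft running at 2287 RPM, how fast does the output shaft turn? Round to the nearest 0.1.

Belt: ratio = 26/39 = 0.66667, so shaft 2 turns at 2287 / 0.66667 = 3430.5 RPM.
Gear mesh: ratio = 95/16 = 5.9375, so shaft 3 turns at 3430.5 / 5.9375 = 577.77 RPM.
Belt: ratio = 19/6 = 3.1667, so shaft 4 turns at 577.77 / 3.1667 = 182.45 RPM.
Belt: ratio = 23/11 = 2.0909, so the output shaft turns at 182.45 / 2.0909 = 87.26 RPM.

87.3 RPM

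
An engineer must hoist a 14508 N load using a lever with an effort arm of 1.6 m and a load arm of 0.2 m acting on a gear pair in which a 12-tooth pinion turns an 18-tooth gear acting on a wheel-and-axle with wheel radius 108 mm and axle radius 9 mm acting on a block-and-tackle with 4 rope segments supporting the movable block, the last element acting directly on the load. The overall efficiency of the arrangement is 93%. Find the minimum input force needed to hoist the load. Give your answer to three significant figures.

27.1 N

Lever MA = effort arm / load arm = 1.6/0.2 = 8.
Gear pair MA = 18/12 = 1.5.
Wheel-and-axle MA = R/r = 108/9 = 12.
Block-and-tackle MA = number of supporting rope parts = 4.
Combined ideal MA = 8 × 1.5 × 12 × 4 = 576.
Actual MA = 576 × 0.93 = 535.68.
Effort = load / actual MA = 14508 / 535.68 = 27.083 N.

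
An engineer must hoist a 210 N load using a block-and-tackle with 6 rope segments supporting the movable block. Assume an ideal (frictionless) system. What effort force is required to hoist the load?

Block-and-tackle MA = number of supporting rope parts = 6.
Effort = load / MA = 210 / 6 = 35 N.

35 N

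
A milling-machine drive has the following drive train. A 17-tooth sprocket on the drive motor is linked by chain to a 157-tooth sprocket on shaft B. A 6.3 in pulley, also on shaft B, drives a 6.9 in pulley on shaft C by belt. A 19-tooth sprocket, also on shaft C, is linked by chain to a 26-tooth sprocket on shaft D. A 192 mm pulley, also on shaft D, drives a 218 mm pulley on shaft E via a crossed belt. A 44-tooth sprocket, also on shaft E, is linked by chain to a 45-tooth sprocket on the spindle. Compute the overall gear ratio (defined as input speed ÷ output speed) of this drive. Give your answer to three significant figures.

16.1

Each stage contributes driven/driver: chain 157/17 = 9.2353, belt 6.9/6.3 = 1.0952, chain 26/19 = 1.3684, belt 218/192 = 1.1354, chain 45/44 = 1.0227.
Overall: 9.2353 × 1.0952 × 1.3684 × 1.1354 × 1.0227 = 16.073.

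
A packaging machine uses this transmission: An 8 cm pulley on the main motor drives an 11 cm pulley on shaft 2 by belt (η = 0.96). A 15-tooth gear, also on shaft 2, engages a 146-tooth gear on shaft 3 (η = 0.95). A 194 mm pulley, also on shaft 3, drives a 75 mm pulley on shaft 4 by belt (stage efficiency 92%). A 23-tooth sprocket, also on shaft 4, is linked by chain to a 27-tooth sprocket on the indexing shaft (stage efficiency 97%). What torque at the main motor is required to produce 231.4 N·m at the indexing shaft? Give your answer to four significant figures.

46.81 N·m

Overall ratio R = 1.375 × 9.7333 × 0.3866 × 1.1739 = 6.0738; overall efficiency η = 0.96 × 0.95 × 0.92 × 0.97 = 0.8139.
Input torque = output torque / (R × η) = 231.4 / (6.0738 × 0.8139) = 46.811 N·m.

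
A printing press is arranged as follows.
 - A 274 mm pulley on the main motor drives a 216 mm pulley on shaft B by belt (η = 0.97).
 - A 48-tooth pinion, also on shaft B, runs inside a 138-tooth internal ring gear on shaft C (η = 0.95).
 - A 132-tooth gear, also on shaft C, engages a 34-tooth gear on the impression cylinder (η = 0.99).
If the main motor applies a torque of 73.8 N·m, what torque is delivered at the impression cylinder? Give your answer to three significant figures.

Belt: ratio = 216/274 = 0.78832; torque at shaft B = 73.8 × 0.78832 × 0.97 = 56.433 N·m.
Internal gear: ratio = 138/48 = 2.875; torque at shaft C = 56.433 × 2.875 × 0.95 = 154.13 N·m.
Gear mesh: ratio = 34/132 = 0.25758; torque at the impression cylinder = 154.13 × 0.25758 × 0.99 = 39.304 N·m.

39.3 N·m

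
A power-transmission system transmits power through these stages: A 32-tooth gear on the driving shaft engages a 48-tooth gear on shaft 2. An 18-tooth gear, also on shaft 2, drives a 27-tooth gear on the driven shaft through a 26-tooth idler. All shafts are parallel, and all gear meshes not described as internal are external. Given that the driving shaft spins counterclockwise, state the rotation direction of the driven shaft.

the driving shaft → shaft 2: external mesh, 1 reversal → CW.
shaft 2 → the driven shaft: driver → idler → driven is 2 external meshes, 2 reversals → CW.
3 reversals in total — an odd number — so the driven shaft turns opposite to the driving shaft.

clockwise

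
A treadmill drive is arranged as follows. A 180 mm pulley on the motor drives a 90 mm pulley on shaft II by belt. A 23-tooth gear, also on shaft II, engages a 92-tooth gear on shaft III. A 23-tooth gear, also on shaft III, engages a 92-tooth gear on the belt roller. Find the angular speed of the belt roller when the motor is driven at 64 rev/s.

8 rev/s

belt 90/180 = 0.5 → 64/0.5 = 128 rev/s
gear mesh 92/23 = 4 → 128/4 = 32 rev/s
gear mesh 92/23 = 4 → 32/4 = 8 rev/s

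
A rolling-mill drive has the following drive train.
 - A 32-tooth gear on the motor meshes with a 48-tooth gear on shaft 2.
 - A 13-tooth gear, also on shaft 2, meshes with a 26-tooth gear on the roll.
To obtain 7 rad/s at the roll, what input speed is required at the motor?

Overall ratio R = 1.5 × 2 = 3.
Required input speed = output speed × R = 7 × 3 = 21 rad/s.

21 rad/s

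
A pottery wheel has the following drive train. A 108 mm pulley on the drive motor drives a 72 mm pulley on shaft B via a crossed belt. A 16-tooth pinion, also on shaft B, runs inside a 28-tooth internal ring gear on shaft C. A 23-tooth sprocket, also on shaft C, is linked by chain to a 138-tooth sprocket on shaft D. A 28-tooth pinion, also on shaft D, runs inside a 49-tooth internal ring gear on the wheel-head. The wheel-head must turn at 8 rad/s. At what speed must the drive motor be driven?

98 rad/s

Overall ratio R = 0.66667 × 1.75 × 6 × 1.75 = 12.25.
Required input speed = output speed × R = 8 × 12.25 = 98 rad/s.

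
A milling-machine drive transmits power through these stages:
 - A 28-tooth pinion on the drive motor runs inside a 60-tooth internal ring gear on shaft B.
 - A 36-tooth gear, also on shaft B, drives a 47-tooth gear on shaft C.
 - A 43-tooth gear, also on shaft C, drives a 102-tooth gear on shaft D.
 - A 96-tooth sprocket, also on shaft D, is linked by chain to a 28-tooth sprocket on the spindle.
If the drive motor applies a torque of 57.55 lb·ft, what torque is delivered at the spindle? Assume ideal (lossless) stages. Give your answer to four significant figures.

111.4 lb·ft

After the internal gear (60/28): 57.55 × 2.1429 = 123.32 lb·ft
After the gear mesh (47/36): 123.32 × 1.3056 = 161 lb·ft
After the gear mesh (102/43): 161 × 2.3721 = 381.91 lb·ft
After the chain (28/96): 381.91 × 0.29167 = 111.39 lb·ft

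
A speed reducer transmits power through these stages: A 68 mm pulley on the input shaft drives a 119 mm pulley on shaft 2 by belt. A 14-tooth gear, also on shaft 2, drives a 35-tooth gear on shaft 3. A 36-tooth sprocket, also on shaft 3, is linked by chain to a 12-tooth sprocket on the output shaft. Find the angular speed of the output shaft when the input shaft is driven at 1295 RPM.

belt 119/68 = 1.75 → 1295/1.75 = 740 RPM
gear mesh 35/14 = 2.5 → 740/2.5 = 296 RPM
chain 12/36 = 0.33333 → 296/0.33333 = 888 RPM

888 RPM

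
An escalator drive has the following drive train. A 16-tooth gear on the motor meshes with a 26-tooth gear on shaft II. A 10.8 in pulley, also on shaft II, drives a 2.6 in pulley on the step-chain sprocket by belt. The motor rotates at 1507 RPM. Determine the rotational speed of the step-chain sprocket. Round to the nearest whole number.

gear mesh 26/16 = 1.625 → 1507/1.625 = 927.38 RPM
belt 2.6/10.8 = 0.24074 → 927.38/0.24074 = 3852.2 RPM

3852 RPM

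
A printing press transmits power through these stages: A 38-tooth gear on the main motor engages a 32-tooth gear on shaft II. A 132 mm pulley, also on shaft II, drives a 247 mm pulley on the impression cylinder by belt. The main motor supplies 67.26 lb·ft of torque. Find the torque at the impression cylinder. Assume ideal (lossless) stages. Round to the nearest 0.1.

gear mesh 32/38 = 0.84211 → τ = 67.26·0.84211 = 56.64 lb·ft
belt 247/132 = 1.8712 → τ = 56.64·1.8712 = 105.99 lb·ft

106.0 lb·ft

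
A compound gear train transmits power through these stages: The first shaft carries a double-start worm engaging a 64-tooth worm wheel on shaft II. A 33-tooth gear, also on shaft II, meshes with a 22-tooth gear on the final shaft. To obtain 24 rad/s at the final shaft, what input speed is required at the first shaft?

512 rad/s

Overall ratio R = 32 × 0.66667 = 21.333.
Required input speed = output speed × R = 24 × 21.333 = 512 rad/s.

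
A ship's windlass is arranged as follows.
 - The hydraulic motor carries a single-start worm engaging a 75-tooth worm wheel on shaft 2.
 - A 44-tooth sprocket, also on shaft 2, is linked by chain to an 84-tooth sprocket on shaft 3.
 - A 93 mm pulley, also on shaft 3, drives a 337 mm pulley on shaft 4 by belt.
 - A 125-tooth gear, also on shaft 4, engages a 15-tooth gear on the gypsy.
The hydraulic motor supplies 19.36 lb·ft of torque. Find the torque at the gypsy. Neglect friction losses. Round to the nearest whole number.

After the worm (75/1): 19.36 × 75 = 1452 lb·ft
After the chain (84/44): 1452 × 1.9091 = 2772 lb·ft
After the belt (337/93): 2772 × 3.6237 = 10045 lb·ft
After the gear mesh (15/125): 10045 × 0.12 = 1205.4 lb·ft

1205 lb·ft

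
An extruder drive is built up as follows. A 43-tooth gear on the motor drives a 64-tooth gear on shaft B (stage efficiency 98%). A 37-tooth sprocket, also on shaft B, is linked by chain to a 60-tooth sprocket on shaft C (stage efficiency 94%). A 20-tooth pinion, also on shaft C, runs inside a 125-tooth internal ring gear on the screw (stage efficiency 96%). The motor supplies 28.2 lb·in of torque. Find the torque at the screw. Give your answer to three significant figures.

gear mesh 64/43 = 1.4884 → τ = 28.2·1.4884·0.98 = 41.133 lb·in
chain 60/37 = 1.6216 → τ = 41.133·1.6216·0.94 = 62.7 lb·in
internal gear 125/20 = 6.25 → τ = 62.7·6.25·0.96 = 376.2 lb·in

376 lb·in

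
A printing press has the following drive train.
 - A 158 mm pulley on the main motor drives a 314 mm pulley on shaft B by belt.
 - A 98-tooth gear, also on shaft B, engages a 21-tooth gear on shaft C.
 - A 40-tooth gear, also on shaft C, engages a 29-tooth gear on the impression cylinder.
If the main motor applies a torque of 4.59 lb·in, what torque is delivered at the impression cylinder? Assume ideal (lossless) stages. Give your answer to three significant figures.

1.42 lb·in

belt 314/158 = 1.9873 → τ = 4.59·1.9873 = 9.1219 lb·in
gear mesh 21/98 = 0.21429 → τ = 9.1219·0.21429 = 1.9547 lb·in
gear mesh 29/40 = 0.725 → τ = 1.9547·0.725 = 1.4172 lb·in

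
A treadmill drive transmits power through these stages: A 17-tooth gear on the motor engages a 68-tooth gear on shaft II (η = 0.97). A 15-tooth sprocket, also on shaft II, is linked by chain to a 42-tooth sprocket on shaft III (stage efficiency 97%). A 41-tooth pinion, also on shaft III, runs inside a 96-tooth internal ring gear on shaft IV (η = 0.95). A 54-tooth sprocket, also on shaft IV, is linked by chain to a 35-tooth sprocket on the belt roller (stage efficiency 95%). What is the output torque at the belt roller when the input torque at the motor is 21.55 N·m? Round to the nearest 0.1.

311.0 N·m

After the gear mesh (68/17): 21.55 × 4 × 0.97 = 83.614 N·m
After the chain (42/15): 83.614 × 2.8 × 0.97 = 227.1 N·m
After the internal gear (96/41): 227.1 × 2.3415 × 0.95 = 505.15 N·m
After the chain (35/54): 505.15 × 0.64815 × 0.95 = 311.04 N·m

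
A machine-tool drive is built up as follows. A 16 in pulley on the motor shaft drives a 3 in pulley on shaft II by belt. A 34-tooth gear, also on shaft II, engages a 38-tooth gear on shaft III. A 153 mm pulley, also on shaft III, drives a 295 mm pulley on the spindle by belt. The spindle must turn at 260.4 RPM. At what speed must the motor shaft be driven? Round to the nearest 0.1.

Overall ratio R = 0.1875 × 1.1176 × 1.9281 = 0.40405.
Required input speed = output speed × R = 260.4 × 0.40405 = 105.21 RPM.

105.2 RPM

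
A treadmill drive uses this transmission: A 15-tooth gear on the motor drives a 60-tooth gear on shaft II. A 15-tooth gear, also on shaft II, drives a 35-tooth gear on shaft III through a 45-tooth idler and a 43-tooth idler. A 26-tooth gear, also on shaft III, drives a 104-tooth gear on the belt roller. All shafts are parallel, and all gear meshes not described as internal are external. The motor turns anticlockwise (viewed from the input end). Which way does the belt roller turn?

the motor → shaft II: external mesh, 1 reversal → CW.
shaft II → shaft III: driver → idler → idler → driven is 3 external meshes, 3 reversals → CCW.
shaft III → the belt roller: external mesh, 1 reversal → CW.
5 reversals in total — an odd number — so the belt roller turns opposite to the motor.

clockwise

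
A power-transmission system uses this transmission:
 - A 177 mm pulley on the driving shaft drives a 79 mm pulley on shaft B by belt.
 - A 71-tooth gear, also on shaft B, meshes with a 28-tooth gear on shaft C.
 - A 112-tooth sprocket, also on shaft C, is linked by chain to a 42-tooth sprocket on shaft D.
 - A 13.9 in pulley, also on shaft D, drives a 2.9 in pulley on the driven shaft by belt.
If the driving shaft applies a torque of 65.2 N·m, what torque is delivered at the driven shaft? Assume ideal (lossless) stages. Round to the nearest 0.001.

belt 79/177 = 0.44633 → τ = 65.2·0.44633 = 29.101 N·m
gear mesh 28/71 = 0.39437 → τ = 29.101·0.39437 = 11.476 N·m
chain 42/112 = 0.375 → τ = 11.476·0.375 = 4.3036 N·m
belt 2.9/13.9 = 0.20863 → τ = 4.3036·0.20863 = 0.89787 N·m

0.898 N·m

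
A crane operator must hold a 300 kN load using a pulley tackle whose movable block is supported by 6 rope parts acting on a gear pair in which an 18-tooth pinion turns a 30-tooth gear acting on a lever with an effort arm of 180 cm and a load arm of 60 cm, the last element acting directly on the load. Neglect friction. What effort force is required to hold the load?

Block-and-tackle MA = number of supporting rope parts = 6.
Gear pair MA = 30/18 = 1.6667.
Lever MA = effort arm / load arm = 180/60 = 3.
Combined ideal MA = 6 × 1.6667 × 3 = 30.
Effort = load / MA = 300 / 30 = 10 kN.

10 kN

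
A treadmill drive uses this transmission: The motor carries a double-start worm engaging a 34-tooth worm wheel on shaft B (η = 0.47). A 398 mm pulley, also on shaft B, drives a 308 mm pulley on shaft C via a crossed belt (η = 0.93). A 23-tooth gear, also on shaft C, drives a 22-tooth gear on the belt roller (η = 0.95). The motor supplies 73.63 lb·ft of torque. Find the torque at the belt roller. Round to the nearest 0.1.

384.7 lb·ft

worm 34/2 = 17 → τ = 73.63·17·0.47 = 588.3 lb·ft
belt 308/398 = 0.77387 → τ = 588.3·0.77387·0.93 = 423.4 lb·ft
gear mesh 22/23 = 0.95652 → τ = 423.4·0.95652·0.95 = 384.74 lb·ft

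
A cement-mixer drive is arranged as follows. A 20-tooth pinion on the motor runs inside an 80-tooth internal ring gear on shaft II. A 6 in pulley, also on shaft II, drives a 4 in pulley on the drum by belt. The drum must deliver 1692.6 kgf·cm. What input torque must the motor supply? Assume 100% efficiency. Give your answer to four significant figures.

634.7 kgf·cm

Overall ratio R = 4 × 0.66667 = 2.6667.
Input torque = output torque / R = 1692.6 / 2.6667 = 634.73 kgf·cm.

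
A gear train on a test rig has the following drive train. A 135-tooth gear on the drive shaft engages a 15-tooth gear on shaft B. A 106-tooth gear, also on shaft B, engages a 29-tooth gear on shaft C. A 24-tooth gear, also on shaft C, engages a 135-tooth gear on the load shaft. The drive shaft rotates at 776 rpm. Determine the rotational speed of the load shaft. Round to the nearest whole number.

Gear mesh: ratio = 15/135 = 0.11111, so shaft B turns at 776 / 0.11111 = 6984 rpm.
Gear mesh: ratio = 29/106 = 0.27358, so shaft C turns at 6984 / 0.27358 = 25528 rpm.
Gear mesh: ratio = 135/24 = 5.625, so the load shaft turns at 25528 / 5.625 = 4538.3 rpm.

4538 rpm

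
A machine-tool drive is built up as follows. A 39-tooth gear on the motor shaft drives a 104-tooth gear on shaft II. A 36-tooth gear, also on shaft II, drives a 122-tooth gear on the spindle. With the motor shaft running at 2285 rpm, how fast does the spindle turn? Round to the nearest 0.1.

252.8 rpm

gear mesh 104/39 = 2.6667 → 2285/2.6667 = 856.88 rpm
gear mesh 122/36 = 3.3889 → 856.88/3.3889 = 252.85 rpm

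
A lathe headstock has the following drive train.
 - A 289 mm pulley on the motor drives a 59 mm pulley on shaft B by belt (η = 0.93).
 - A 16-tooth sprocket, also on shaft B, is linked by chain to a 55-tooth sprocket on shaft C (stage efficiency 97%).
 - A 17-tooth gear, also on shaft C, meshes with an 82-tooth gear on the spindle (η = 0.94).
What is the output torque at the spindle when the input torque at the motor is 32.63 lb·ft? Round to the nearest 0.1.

93.7 lb·ft

Belt: ratio = 59/289 = 0.20415; torque at shaft B = 32.63 × 0.20415 × 0.93 = 6.1952 lb·ft.
Chain: ratio = 55/16 = 3.4375; torque at shaft C = 6.1952 × 3.4375 × 0.97 = 20.657 lb·ft.
Gear mesh: ratio = 82/17 = 4.8235; torque at the spindle = 20.657 × 4.8235 × 0.94 = 93.662 lb·ft.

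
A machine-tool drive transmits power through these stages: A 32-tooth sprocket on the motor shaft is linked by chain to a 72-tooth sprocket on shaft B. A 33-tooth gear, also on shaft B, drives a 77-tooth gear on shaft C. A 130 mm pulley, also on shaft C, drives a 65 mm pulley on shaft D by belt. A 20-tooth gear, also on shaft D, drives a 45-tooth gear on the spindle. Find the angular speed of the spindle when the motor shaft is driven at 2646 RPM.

Chain: ratio = 72/32 = 2.25, so shaft B turns at 2646 / 2.25 = 1176 RPM.
Gear mesh: ratio = 77/33 = 2.3333, so shaft C turns at 1176 / 2.3333 = 504 RPM.
Belt: ratio = 65/130 = 0.5, so shaft D turns at 504 / 0.5 = 1008 RPM.
Gear mesh: ratio = 45/20 = 2.25, so the spindle turns at 1008 / 2.25 = 448 RPM.

448 RPM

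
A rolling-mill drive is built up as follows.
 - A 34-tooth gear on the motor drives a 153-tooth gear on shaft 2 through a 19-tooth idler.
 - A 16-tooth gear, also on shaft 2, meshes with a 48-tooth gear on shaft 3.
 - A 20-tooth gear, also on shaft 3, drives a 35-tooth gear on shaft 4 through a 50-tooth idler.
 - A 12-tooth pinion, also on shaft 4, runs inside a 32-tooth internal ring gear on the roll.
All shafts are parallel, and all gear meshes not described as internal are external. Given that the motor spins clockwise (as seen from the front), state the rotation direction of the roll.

the motor → shaft 2: driver → idler → driven is 2 external meshes, 2 reversals → CW.
shaft 2 → shaft 3: external mesh, 1 reversal → CCW.
shaft 3 → shaft 4: driver → idler → driven is 2 external meshes, 2 reversals → CCW.
shaft 4 → the roll: internal mesh, same direction → CCW.
5 reversals in total — an odd number — so the roll turns opposite to the motor.

anticlockwise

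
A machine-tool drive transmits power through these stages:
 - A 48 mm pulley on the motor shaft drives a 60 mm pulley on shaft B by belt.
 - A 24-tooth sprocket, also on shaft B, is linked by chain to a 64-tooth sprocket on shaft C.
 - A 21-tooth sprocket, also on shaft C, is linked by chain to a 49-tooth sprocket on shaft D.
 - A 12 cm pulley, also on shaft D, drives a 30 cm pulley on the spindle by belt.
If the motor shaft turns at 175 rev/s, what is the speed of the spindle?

Belt: ratio = 60/48 = 1.25, so shaft B turns at 175 / 1.25 = 140 rev/s.
Chain: ratio = 64/24 = 2.6667, so shaft C turns at 140 / 2.6667 = 52.5 rev/s.
Chain: ratio = 49/21 = 2.3333, so shaft D turns at 52.5 / 2.3333 = 22.5 rev/s.
Belt: ratio = 30/12 = 2.5, so the spindle turns at 22.5 / 2.5 = 9 rev/s.

9 rev/s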